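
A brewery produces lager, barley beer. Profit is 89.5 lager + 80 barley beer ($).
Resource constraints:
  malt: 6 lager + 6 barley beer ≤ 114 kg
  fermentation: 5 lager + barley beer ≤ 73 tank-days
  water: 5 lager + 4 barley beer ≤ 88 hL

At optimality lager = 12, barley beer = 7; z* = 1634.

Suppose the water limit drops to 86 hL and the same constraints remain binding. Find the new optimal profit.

Check each constraint at x*: malt 114/114 (tight); fermentation 67/73 (slack 6); water 88/88 (tight).
Slack constraints have shadow price 0 (complementary slackness).
From A_Bᵀ y = c: 6·y_malt + 5·y_water = 89.5; 6·y_malt + 4·y_water = 80.
→ y_malt = 7 and y_water = 9.5.
Δz = y_water·Δb = 9.5 × (-2) = -19, so new z* = 1634 − 19 = 1615.

1615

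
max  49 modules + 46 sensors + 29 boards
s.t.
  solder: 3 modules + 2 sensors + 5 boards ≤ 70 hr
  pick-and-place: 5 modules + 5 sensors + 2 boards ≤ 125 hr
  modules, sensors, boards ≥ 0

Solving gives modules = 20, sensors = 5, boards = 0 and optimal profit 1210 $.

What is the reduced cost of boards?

-2

Check each constraint at x*: solder 70/70 (tight); pick-and-place 125/125 (tight).
From A_Bᵀ y = c: 3·y_solder + 5·y_pick-and-place = 49; 2·y_solder + 5·y_pick-and-place = 46.
→ y_solder = 3 and y_pick-and-place = 8.
Reduced cost of boards: c₃ − yᵀa₃ = 29 − (3·5 + 8·2) = 29 − 31 = -2.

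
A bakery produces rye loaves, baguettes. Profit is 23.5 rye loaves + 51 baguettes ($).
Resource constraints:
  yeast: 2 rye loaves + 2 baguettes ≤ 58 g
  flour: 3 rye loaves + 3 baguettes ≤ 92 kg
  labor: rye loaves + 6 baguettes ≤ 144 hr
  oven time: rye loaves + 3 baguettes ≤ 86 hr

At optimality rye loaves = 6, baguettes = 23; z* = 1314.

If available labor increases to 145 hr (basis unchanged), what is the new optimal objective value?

1319.5

At the optimum: yeast uses 58 of 58 (binding); flour uses 87 of 92 (slack = 5); labor uses 144 of 144 (binding); oven time uses 75 of 86 (slack = 11).
Slack constraints have shadow price 0 (complementary slackness).
From A_Bᵀ y = c: 2·y_yeast + 1·y_labor = 23.5; 2·y_yeast + 6·y_labor = 51.
This yields shadow prices y_yeast = 9, y_labor = 5.5.
Δz = y_labor·Δb = 5.5 × (1) = 5.5, so new z* = 1314 + 5.5 = 1319.5.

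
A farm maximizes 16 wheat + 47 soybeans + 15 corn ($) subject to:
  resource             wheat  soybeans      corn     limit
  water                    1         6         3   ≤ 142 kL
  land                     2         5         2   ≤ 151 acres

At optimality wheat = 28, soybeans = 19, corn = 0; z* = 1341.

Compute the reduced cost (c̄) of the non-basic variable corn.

-5

Check each constraint at x*: water 142/142 (tight); land 151/151 (tight).
The binding rows give the dual system: 1·y_water + 2·y_land = 16 and 6·y_water + 5·y_land = 47.
→ y_water = 2 and y_land = 7.
Reduced cost of corn: c₃ − yᵀa₃ = 15 − (2·3 + 7·2) = 15 − 20 = -5.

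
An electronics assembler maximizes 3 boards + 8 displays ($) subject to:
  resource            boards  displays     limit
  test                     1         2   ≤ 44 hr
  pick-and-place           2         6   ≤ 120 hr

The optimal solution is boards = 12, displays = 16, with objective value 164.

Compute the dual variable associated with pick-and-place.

Check each constraint at x*: test 44/44 (tight); pick-and-place 120/120 (tight).
From A_Bᵀ y = c: 1·y_test + 2·y_pick-and-place = 3; 2·y_test + 6·y_pick-and-place = 8.
→ y_test = 1 and y_pick-and-place = 1.
Shadow price of pick-and-place = 1.

1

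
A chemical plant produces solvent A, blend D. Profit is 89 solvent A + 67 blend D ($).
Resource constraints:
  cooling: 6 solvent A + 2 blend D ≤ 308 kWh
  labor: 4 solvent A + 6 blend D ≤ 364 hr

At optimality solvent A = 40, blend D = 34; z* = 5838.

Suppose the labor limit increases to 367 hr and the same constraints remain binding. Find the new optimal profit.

Both cooling and labor are binding at x*.
Dual feasibility on the basic columns requires 6·y_cooling + 4·y_labor = 89, 2·y_cooling + 6·y_labor = 67.
Solving: y_cooling = 9.5, y_labor = 8.
Δz = y_labor·Δb = 8 × (3) = 24, so new z* = 5838 + 24 = 5862.

5862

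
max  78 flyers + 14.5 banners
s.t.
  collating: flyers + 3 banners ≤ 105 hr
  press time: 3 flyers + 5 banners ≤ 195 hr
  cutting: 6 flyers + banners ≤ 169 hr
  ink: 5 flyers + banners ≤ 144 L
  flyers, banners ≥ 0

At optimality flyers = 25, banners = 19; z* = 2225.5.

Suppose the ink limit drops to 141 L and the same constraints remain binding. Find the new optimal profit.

2198.5

Binding: cutting and ink. Non-binding: collating (23 unused), press time (25 unused).
By complementary slackness, y = 0 for the non-binding constraints.
The binding rows give the dual system: 6·y_cutting + 5·y_ink = 78 and 1·y_cutting + 1·y_ink = 14.5.
→ y_cutting = 5.5 and y_ink = 9.
Δz = y_ink·Δb = 9 × (-3) = -27, so new z* = 2225.5 − 27 = 2198.5.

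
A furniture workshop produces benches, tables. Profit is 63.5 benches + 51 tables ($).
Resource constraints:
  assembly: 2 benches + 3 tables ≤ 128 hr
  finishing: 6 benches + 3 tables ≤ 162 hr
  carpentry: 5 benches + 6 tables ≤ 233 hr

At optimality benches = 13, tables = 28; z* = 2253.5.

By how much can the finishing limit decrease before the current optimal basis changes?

45.5

Binding constraints: finishing, carpentry. The basis is B = [[6,3],[5,6]] with det 21.
Per unit decrease in finishing, x* moves by d = (-0.2857, 0.2381).
The basis stays optimal until benches reaches 0; allowable decrease = 45.5 hr.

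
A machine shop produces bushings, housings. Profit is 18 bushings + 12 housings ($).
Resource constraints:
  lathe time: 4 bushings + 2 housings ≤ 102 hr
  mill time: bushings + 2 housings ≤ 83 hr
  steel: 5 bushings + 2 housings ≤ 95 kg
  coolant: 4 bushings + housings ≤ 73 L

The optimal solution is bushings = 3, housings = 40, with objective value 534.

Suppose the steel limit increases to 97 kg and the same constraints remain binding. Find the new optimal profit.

540

Binding: mill time and steel. Non-binding: lathe time (10 unused), coolant (21 unused).
Since lathe time, coolant are not tight, their duals are 0.
Dual feasibility on the basic columns requires 1·y_mill time + 5·y_steel = 18, 2·y_mill time + 2·y_steel = 12.
This yields shadow prices y_mill time = 3, y_steel = 3.
Δz = y_steel·Δb = 3 × (2) = 6, so new z* = 534 + 6 = 540.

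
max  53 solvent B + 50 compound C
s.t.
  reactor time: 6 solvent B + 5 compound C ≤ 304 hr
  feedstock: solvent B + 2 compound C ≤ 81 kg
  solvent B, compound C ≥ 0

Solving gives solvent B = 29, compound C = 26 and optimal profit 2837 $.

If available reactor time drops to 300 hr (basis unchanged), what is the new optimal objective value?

2805

At the optimum: reactor time uses 304 of 304 (binding); feedstock uses 81 of 81 (binding).
The binding rows give the dual system: 6·y_reactor time + 1·y_feedstock = 53 and 5·y_reactor time + 2·y_feedstock = 50.
Solving: y_reactor time = 8, y_feedstock = 5.
Δz = y_reactor time·Δb = 8 × (-4) = -32, so new z* = 2837 − 32 = 2805.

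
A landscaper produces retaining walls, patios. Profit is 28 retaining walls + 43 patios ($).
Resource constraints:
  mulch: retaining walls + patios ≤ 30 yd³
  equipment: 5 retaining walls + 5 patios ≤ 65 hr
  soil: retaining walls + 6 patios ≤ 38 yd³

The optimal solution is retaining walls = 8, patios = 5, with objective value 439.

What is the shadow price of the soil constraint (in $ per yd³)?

3

Binding: equipment and soil. Non-binding: mulch (17 unused).
Slack constraints have shadow price 0 (complementary slackness).
The binding rows give the dual system: 5·y_equipment + 1·y_soil = 28 and 5·y_equipment + 6·y_soil = 43.
This yields shadow prices y_equipment = 5, y_soil = 3.
Shadow price of soil = 3.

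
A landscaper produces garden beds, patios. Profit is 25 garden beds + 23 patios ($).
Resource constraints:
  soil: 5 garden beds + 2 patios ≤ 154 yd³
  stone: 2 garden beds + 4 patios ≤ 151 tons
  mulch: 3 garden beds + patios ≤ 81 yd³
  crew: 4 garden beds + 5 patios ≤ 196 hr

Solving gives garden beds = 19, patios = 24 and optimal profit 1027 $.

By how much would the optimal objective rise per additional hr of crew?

Binding: mulch and crew. Non-binding: soil (11 unused), stone (17 unused).
By complementary slackness, y = 0 for the non-binding constraints.
Dual feasibility on the basic columns requires 3·y_mulch + 4·y_crew = 25, 1·y_mulch + 5·y_crew = 23.
Solving: y_mulch = 3, y_crew = 4.
Shadow price of crew = 4.

4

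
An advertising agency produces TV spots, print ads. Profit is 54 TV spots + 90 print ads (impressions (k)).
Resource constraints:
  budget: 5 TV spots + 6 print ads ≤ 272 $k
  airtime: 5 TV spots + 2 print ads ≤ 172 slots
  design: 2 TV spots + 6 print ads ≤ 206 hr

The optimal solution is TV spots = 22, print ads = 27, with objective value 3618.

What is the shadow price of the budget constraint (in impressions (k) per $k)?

8

Binding: budget and design. Non-binding: airtime (8 unused).
Since airtime is not tight, its dual is 0.
From A_Bᵀ y = c: 5·y_budget + 2·y_design = 54; 6·y_budget + 6·y_design = 90.
This yields shadow prices y_budget = 8, y_design = 7.
Shadow price of budget = 8.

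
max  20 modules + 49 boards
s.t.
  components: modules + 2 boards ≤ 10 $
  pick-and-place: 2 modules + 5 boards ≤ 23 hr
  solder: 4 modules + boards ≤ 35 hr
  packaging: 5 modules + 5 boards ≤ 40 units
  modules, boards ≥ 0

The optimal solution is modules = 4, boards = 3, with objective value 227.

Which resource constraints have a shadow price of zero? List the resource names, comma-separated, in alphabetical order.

components: 10/10 (binding)
pick-and-place: 23/23 (binding)
solder: 19/35 (slack 16)
packaging: 35/40 (slack 5)
By complementary slackness, a constraint with positive slack has shadow price 0 → packaging, solder.

packaging, solder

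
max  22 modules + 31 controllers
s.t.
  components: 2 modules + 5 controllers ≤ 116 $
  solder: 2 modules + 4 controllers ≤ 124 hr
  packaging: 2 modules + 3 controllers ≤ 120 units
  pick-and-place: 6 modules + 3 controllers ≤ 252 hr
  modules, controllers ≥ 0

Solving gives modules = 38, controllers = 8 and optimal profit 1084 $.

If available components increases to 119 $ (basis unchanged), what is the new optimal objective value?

At the optimum: components uses 116 of 116 (binding); solder uses 108 of 124 (slack = 16); packaging uses 100 of 120 (slack = 20); pick-and-place uses 252 of 252 (binding).
By complementary slackness, y = 0 for the non-binding constraints.
The binding rows give the dual system: 2·y_components + 6·y_pick-and-place = 22 and 5·y_components + 3·y_pick-and-place = 31.
This yields shadow prices y_components = 5, y_pick-and-place = 2.
Δz = y_components·Δb = 5 × (3) = 15, so new z* = 1084 + 15 = 1099.

1099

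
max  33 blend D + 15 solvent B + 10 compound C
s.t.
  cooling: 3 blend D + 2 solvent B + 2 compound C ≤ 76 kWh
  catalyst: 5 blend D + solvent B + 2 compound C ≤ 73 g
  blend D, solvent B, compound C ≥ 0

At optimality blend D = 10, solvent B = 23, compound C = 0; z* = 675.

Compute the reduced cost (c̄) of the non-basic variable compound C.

Both cooling and catalyst are binding at x*.
From A_Bᵀ y = c: 3·y_cooling + 5·y_catalyst = 33; 2·y_cooling + 1·y_catalyst = 15.
Solving: y_cooling = 6, y_catalyst = 3.
Reduced cost of compound C: c₃ − yᵀa₃ = 10 − (6·2 + 3·2) = 10 − 18 = -8.

-8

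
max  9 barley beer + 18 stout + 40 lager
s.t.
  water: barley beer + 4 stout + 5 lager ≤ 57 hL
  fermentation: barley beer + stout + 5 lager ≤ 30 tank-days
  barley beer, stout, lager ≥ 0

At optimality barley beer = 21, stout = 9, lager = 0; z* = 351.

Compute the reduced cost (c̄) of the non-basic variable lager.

-5

Check each constraint at x*: water 57/57 (tight); fermentation 30/30 (tight).
Dual feasibility on the basic columns requires 1·y_water + 1·y_fermentation = 9, 4·y_water + 1·y_fermentation = 18.
→ y_water = 3 and y_fermentation = 6.
Reduced cost of lager: c₃ − yᵀa₃ = 40 − (3·5 + 6·5) = 40 − 45 = -5.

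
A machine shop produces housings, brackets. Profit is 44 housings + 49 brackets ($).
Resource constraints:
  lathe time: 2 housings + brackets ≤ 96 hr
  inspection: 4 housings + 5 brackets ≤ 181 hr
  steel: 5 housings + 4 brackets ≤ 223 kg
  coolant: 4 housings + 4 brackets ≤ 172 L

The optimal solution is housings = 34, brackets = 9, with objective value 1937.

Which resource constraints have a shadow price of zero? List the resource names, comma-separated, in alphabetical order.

lathe time: 77/96 (slack 19)
inspection: 181/181 (binding)
steel: 206/223 (slack 17)
coolant: 172/172 (binding)
By complementary slackness, a constraint with positive slack has shadow price 0 → lathe time, steel.

lathe time, steel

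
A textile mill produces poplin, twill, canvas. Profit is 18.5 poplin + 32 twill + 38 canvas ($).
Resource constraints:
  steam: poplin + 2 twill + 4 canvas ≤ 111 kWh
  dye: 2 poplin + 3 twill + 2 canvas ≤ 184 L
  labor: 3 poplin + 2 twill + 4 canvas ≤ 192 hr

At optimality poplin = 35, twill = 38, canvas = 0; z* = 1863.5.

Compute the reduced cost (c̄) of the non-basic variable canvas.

-6

At the optimum: steam uses 111 of 111 (binding); dye uses 184 of 184 (binding); labor uses 181 of 192 (slack = 11).
Since labor is not tight, its dual is 0.
From A_Bᵀ y = c: 1·y_steam + 2·y_dye = 18.5; 2·y_steam + 3·y_dye = 32.
This yields shadow prices y_steam = 8.5, y_dye = 5.
Reduced cost of canvas: c₃ − yᵀa₃ = 38 − (8.5·4 + 5·2) = 38 − 44 = -6.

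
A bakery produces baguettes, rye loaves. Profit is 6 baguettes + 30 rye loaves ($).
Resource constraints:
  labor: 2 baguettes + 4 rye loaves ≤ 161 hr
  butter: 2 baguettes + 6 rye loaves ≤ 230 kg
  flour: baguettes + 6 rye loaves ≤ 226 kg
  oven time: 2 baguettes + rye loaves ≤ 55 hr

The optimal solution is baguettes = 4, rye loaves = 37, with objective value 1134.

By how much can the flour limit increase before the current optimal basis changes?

4

Binding constraints: butter, flour. The basis is B = [[2,6],[1,6]] with det 6.
Per unit increase in flour, x* moves by d = (-1, 0.3333).
The basis stays optimal until baguettes reaches 0; allowable increase = 4 kg.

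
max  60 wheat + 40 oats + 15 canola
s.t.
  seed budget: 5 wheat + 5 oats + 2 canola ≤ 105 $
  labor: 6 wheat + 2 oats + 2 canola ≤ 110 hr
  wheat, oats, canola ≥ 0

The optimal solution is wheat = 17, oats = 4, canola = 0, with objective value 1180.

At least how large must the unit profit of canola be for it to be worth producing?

22

Both seed budget and labor are binding at x*.
Dual feasibility on the basic columns requires 5·y_seed budget + 6·y_labor = 60, 5·y_seed budget + 2·y_labor = 40.
Solving: y_seed budget = 6, y_labor = 5.
canola enters the basis when its profit ≥ yᵀa₃ = 6·2 + 5·2 = 22.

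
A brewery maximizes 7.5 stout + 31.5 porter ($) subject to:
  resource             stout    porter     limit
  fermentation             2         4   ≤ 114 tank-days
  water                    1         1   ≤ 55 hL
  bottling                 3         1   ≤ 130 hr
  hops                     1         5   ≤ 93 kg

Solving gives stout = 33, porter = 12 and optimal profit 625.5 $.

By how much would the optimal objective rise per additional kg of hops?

5.5

Check each constraint at x*: fermentation 114/114 (tight); water 45/55 (slack 10); bottling 111/130 (slack 19); hops 93/93 (tight).
By complementary slackness, y = 0 for the non-binding constraints.
Dual feasibility on the basic columns requires 2·y_fermentation + 1·y_hops = 7.5, 4·y_fermentation + 5·y_hops = 31.5.
This yields shadow prices y_fermentation = 1, y_hops = 5.5.
Shadow price of hops = 5.5.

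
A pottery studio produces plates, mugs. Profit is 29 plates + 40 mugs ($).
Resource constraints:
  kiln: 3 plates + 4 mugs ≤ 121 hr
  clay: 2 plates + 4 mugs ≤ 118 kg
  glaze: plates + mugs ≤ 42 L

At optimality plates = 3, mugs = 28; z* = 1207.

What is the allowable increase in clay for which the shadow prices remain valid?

Binding constraints: kiln, clay. The basis is B = [[3,4],[2,4]] with det 4.
Per unit increase in clay, x* moves by d = (-1, 0.75).
The basis stays optimal until plates reaches 0; allowable increase = 3 kg.

3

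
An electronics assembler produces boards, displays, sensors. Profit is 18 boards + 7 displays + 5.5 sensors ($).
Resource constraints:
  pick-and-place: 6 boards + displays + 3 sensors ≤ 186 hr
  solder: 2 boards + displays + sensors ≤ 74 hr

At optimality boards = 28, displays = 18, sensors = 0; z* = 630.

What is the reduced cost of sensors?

-3.5

Both pick-and-place and solder are binding at x*.
Dual feasibility on the basic columns requires 6·y_pick-and-place + 2·y_solder = 18, 1·y_pick-and-place + 1·y_solder = 7.
→ y_pick-and-place = 1 and y_solder = 6.
Reduced cost of sensors: c₃ − yᵀa₃ = 5.5 − (1·3 + 6·1) = 5.5 − 9 = -3.5.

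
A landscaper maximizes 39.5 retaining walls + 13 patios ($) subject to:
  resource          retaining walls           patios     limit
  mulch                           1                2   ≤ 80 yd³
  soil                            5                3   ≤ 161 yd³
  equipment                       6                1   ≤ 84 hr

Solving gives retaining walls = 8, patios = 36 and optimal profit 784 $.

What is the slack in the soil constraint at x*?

soil used = 5·8 + 3·36 = 148; slack = 161 − 148 = 13.

13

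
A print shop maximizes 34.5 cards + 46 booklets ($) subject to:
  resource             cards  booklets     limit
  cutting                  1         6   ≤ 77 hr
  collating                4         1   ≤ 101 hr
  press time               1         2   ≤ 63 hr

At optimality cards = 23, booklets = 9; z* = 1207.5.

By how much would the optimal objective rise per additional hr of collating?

At the optimum: cutting uses 77 of 77 (binding); collating uses 101 of 101 (binding); press time uses 41 of 63 (slack = 22).
By complementary slackness, y = 0 for the non-binding constraint.
The binding rows give the dual system: 1·y_cutting + 4·y_collating = 34.5 and 6·y_cutting + 1·y_collating = 46.
This yields shadow prices y_cutting = 6.5, y_collating = 7.
Shadow price of collating = 7.

7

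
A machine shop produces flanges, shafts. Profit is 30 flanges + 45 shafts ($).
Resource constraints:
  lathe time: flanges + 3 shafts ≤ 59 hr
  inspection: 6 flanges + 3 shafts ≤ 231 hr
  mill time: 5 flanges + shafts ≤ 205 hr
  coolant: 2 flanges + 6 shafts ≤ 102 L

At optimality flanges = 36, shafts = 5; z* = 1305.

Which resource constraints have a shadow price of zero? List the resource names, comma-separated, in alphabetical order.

lathe time, mill time

lathe time: 51/59 (slack 8)
inspection: 231/231 (binding)
mill time: 185/205 (slack 20)
coolant: 102/102 (binding)
By complementary slackness, a constraint with positive slack has shadow price 0 → lathe time, mill time.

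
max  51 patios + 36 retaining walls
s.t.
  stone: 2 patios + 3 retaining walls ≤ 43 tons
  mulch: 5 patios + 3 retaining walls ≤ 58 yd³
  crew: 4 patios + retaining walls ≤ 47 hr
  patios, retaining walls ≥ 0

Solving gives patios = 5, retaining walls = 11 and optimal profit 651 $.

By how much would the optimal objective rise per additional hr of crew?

At the optimum: stone uses 43 of 43 (binding); mulch uses 58 of 58 (binding); crew uses 31 of 47 (slack = 16).
Since crew is not tight, its dual is 0.
The binding rows give the dual system: 2·y_stone + 5·y_mulch = 51 and 3·y_stone + 3·y_mulch = 36.
This yields shadow prices y_stone = 3, y_mulch = 9.
Shadow price of crew = 0.

0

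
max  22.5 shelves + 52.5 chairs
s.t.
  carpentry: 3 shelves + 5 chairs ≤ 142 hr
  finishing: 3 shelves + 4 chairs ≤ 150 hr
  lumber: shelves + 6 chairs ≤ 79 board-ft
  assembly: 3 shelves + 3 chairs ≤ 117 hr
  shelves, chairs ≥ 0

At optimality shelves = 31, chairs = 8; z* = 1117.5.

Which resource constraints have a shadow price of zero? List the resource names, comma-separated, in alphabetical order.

carpentry: 133/142 (slack 9)
finishing: 125/150 (slack 25)
lumber: 79/79 (binding)
assembly: 117/117 (binding)
By complementary slackness, a constraint with positive slack has shadow price 0 → carpentry, finishing.

carpentry, finishing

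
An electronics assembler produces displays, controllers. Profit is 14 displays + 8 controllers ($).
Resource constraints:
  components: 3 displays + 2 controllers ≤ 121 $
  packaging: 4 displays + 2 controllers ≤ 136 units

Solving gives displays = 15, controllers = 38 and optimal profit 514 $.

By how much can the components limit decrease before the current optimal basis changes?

Binding constraints: components, packaging. The basis is B = [[3,2],[4,2]] with det -2.
Per unit decrease in components, x* moves by d = (1, -2).
The basis stays optimal until controllers reaches 0; allowable decrease = 19 $.

19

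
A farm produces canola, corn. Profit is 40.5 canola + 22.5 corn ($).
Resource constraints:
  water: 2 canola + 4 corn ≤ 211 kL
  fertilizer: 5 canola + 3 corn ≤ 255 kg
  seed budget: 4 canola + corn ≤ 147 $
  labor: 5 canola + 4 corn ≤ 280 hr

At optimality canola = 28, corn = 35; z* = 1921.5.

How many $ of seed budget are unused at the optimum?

seed budget used = 4·28 + 1·35 = 147; slack = 147 − 147 = 0.

0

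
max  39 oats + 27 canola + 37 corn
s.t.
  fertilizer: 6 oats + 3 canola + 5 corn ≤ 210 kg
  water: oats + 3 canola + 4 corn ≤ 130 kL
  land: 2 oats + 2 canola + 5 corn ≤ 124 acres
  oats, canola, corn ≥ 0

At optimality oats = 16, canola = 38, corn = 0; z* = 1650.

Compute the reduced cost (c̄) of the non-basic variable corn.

Binding: fertilizer and water. Non-binding: land (16 unused).
Slack constraints have shadow price 0 (complementary slackness).
The binding rows give the dual system: 6·y_fertilizer + 1·y_water = 39 and 3·y_fertilizer + 3·y_water = 27.
This yields shadow prices y_fertilizer = 6, y_water = 3.
Reduced cost of corn: c₃ − yᵀa₃ = 37 − (6·5 + 3·4) = 37 − 42 = -5.

-5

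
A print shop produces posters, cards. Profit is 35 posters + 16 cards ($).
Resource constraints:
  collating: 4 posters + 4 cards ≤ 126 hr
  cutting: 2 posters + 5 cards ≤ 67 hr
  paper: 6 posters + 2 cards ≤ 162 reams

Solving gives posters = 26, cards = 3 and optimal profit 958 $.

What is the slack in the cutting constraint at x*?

0

cutting used = 2·26 + 5·3 = 67; slack = 67 − 67 = 0.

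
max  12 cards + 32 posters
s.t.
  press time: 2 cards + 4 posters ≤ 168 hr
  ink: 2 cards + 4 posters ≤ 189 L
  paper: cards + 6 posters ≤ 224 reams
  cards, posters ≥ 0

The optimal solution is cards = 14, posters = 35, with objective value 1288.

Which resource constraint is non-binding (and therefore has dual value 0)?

press time: 168/168 (binding)
ink: 168/189 (slack 21)
paper: 224/224 (binding)
By complementary slackness, a constraint with positive slack has shadow price 0 → ink.

ink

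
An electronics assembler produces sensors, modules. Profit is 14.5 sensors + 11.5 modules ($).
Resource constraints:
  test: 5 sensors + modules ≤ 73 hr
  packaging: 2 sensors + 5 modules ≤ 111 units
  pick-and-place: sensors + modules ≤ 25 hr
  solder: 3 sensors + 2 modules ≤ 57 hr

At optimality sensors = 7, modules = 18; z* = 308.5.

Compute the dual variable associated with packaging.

0

At the optimum: test uses 53 of 73 (slack = 20); packaging uses 104 of 111 (slack = 7); pick-and-place uses 25 of 25 (binding); solder uses 57 of 57 (binding).
Slack constraints have shadow price 0 (complementary slackness).
Dual feasibility on the basic columns requires 1·y_pick-and-place + 3·y_solder = 14.5, 1·y_pick-and-place + 2·y_solder = 11.5.
This yields shadow prices y_pick-and-place = 5.5, y_solder = 3.
Shadow price of packaging = 0.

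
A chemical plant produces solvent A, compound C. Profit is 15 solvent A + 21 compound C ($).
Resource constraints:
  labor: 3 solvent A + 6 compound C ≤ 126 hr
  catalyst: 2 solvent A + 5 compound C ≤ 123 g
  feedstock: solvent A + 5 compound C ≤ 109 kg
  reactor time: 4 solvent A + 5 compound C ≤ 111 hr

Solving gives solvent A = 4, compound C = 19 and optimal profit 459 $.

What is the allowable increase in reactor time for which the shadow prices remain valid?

57

Binding constraints: labor, reactor time. The basis is B = [[3,6],[4,5]] with det -9.
Per unit increase in reactor time, x* moves by d = (0.6667, -0.3333).
The basis stays optimal until compound C reaches 0; allowable increase = 57 hr.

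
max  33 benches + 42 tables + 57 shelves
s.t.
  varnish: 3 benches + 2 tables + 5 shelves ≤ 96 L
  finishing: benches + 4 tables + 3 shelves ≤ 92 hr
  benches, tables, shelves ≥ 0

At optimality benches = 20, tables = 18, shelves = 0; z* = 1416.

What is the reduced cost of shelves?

-6

At the optimum: varnish uses 96 of 96 (binding); finishing uses 92 of 92 (binding).
The binding rows give the dual system: 3·y_varnish + 1·y_finishing = 33 and 2·y_varnish + 4·y_finishing = 42.
→ y_varnish = 9 and y_finishing = 6.
Reduced cost of shelves: c₃ − yᵀa₃ = 57 − (9·5 + 6·3) = 57 − 63 = -6.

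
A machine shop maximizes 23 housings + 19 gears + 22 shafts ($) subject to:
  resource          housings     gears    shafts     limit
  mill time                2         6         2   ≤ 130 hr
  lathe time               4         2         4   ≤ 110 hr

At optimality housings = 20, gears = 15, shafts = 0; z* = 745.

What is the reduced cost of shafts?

-1

Both mill time and lathe time are binding at x*.
From A_Bᵀ y = c: 2·y_mill time + 4·y_lathe time = 23; 6·y_mill time + 2·y_lathe time = 19.
→ y_mill time = 1.5 and y_lathe time = 5.
Reduced cost of shafts: c₃ − yᵀa₃ = 22 − (1.5·2 + 5·4) = 22 − 23 = -1.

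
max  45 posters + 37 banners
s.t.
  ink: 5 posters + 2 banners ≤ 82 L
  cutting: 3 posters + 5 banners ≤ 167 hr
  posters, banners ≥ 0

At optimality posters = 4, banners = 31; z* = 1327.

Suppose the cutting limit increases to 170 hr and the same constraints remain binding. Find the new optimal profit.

1342

At the optimum: ink uses 82 of 82 (binding); cutting uses 167 of 167 (binding).
The binding rows give the dual system: 5·y_ink + 3·y_cutting = 45 and 2·y_ink + 5·y_cutting = 37.
Solving: y_ink = 6, y_cutting = 5.
Δz = y_cutting·Δb = 5 × (3) = 15, so new z* = 1327 + 15 = 1342.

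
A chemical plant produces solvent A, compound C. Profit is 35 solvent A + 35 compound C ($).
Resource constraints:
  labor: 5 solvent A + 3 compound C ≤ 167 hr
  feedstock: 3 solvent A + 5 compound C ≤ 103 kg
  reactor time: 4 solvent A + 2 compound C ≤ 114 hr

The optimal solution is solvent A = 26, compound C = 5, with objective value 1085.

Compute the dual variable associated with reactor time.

5

At the optimum: labor uses 145 of 167 (slack = 22); feedstock uses 103 of 103 (binding); reactor time uses 114 of 114 (binding).
Slack constraints have shadow price 0 (complementary slackness).
The binding rows give the dual system: 3·y_feedstock + 4·y_reactor time = 35 and 5·y_feedstock + 2·y_reactor time = 35.
Solving: y_feedstock = 5, y_reactor time = 5.
Shadow price of reactor time = 5.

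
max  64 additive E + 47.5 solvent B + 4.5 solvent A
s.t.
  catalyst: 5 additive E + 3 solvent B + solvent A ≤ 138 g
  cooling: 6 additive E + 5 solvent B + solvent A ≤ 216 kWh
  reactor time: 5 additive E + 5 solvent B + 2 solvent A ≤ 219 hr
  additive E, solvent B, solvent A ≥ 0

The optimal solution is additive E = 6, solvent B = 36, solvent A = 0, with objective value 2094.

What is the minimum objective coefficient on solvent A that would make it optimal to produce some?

Binding: catalyst and cooling. Non-binding: reactor time (9 unused).
Slack constraints have shadow price 0 (complementary slackness).
Dual feasibility on the basic columns requires 5·y_catalyst + 6·y_cooling = 64, 3·y_catalyst + 5·y_cooling = 47.5.
This yields shadow prices y_catalyst = 5, y_cooling = 6.5.
solvent A enters the basis when its profit ≥ yᵀa₃ = 5·1 + 6.5·1 = 11.5.

11.5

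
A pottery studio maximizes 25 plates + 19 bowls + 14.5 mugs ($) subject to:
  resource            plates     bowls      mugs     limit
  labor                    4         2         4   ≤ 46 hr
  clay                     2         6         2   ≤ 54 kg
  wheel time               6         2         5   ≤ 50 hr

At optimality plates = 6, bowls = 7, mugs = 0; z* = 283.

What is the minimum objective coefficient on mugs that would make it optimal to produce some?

At the optimum: labor uses 38 of 46 (slack = 8); clay uses 54 of 54 (binding); wheel time uses 50 of 50 (binding).
By complementary slackness, y = 0 for the non-binding constraint.
From A_Bᵀ y = c: 2·y_clay + 6·y_wheel time = 25; 6·y_clay + 2·y_wheel time = 19.
→ y_clay = 2 and y_wheel time = 3.5.
mugs enters the basis when its profit ≥ yᵀa₃ = 2·2 + 3.5·5 = 21.5.

21.5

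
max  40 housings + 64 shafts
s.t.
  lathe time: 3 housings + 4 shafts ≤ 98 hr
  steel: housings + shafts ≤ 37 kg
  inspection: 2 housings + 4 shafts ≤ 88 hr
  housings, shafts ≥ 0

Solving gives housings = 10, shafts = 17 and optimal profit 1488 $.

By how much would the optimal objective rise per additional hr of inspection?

8

Check each constraint at x*: lathe time 98/98 (tight); steel 27/37 (slack 10); inspection 88/88 (tight).
Since steel is not tight, its dual is 0.
The binding rows give the dual system: 3·y_lathe time + 2·y_inspection = 40 and 4·y_lathe time + 4·y_inspection = 64.
Solving: y_lathe time = 8, y_inspection = 8.
Shadow price of inspection = 8.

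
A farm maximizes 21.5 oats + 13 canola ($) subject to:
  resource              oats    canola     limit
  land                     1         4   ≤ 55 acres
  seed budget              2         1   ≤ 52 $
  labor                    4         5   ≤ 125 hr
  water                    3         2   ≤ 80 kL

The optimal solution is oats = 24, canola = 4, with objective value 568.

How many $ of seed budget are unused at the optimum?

seed budget used = 2·24 + 1·4 = 52; slack = 52 − 52 = 0.

0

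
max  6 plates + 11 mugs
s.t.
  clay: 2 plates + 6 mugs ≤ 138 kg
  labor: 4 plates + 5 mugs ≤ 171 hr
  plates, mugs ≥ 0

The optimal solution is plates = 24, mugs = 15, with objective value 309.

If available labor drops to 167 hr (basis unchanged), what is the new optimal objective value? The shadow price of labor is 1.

305

Δb = -4, so new z* = 309 + (1)·(-4) = 309 − 4 = 305.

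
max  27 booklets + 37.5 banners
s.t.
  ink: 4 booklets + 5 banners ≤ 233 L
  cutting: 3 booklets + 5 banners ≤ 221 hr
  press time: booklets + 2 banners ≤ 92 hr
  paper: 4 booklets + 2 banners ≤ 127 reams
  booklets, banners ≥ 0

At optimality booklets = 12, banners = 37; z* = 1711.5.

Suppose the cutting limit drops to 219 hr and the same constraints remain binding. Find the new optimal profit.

At the optimum: ink uses 233 of 233 (binding); cutting uses 221 of 221 (binding); press time uses 86 of 92 (slack = 6); paper uses 122 of 127 (slack = 5).
Slack constraints have shadow price 0 (complementary slackness).
The binding rows give the dual system: 4·y_ink + 3·y_cutting = 27 and 5·y_ink + 5·y_cutting = 37.5.
This yields shadow prices y_ink = 4.5, y_cutting = 3.
Δz = y_cutting·Δb = 3 × (-2) = -6, so new z* = 1711.5 − 6 = 1705.5.

1705.5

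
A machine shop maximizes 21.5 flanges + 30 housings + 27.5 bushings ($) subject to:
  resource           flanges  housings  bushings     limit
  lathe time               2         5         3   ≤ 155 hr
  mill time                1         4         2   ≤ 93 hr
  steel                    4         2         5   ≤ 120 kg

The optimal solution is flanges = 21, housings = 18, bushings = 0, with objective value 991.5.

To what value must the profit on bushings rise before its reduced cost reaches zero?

31

Binding: mill time and steel. Non-binding: lathe time (23 unused).
Since lathe time is not tight, its dual is 0.
From A_Bᵀ y = c: 1·y_mill time + 4·y_steel = 21.5; 4·y_mill time + 2·y_steel = 30.
Solving: y_mill time = 5.5, y_steel = 4.
bushings enters the basis when its profit ≥ yᵀa₃ = 5.5·2 + 4·5 = 31.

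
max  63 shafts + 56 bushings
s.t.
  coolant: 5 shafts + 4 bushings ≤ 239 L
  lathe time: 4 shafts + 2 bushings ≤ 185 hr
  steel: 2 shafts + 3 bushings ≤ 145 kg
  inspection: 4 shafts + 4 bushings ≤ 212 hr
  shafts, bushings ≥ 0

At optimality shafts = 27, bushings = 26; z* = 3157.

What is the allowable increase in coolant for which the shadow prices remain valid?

12.5

Binding constraints: coolant, inspection. The basis is B = [[5,4],[4,4]] with det 4.
Per unit increase in coolant, x* moves by d = (1, -1).
The basis stays optimal until lathe time becomes binding; allowable increase = 12.5 L.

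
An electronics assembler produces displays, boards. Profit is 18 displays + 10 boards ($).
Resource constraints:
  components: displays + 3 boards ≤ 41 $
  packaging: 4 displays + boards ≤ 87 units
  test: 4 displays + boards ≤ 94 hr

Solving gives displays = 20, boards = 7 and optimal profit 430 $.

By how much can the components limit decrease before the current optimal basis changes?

Binding constraints: components, packaging. The basis is B = [[1,3],[4,1]] with det -11.
Per unit decrease in components, x* moves by d = (0.0909, -0.3636).
The basis stays optimal until boards reaches 0; allowable decrease = 19.25 $.

19.25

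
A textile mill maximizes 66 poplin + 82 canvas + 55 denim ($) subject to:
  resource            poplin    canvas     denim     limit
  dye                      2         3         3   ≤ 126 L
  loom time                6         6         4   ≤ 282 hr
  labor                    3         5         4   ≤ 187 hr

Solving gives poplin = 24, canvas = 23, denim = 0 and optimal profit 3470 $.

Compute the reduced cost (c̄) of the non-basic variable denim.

At the optimum: dye uses 117 of 126 (slack = 9); loom time uses 282 of 282 (binding); labor uses 187 of 187 (binding).
Slack constraints have shadow price 0 (complementary slackness).
The binding rows give the dual system: 6·y_loom time + 3·y_labor = 66 and 6·y_loom time + 5·y_labor = 82.
This yields shadow prices y_loom time = 7, y_labor = 8.
Reduced cost of denim: c₃ − yᵀa₃ = 55 − (7·4 + 8·4) = 55 − 60 = -5.

-5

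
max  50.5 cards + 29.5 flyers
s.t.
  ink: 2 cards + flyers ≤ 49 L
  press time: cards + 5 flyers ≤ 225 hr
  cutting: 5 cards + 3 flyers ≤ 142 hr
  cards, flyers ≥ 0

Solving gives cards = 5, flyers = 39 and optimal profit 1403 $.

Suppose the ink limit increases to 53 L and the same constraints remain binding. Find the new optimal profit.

1419

At the optimum: ink uses 49 of 49 (binding); press time uses 200 of 225 (slack = 25); cutting uses 142 of 142 (binding).
Slack constraints have shadow price 0 (complementary slackness).
From A_Bᵀ y = c: 2·y_ink + 5·y_cutting = 50.5; 1·y_ink + 3·y_cutting = 29.5.
This yields shadow prices y_ink = 4, y_cutting = 8.5.
Δz = y_ink·Δb = 4 × (4) = 16, so new z* = 1403 + 16 = 1419.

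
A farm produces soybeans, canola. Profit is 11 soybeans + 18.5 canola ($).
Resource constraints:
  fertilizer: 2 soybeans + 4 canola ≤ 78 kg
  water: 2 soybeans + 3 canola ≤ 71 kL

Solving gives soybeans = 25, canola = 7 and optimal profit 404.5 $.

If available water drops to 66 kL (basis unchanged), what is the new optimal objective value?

At the optimum: fertilizer uses 78 of 78 (binding); water uses 71 of 71 (binding).
The binding rows give the dual system: 2·y_fertilizer + 2·y_water = 11 and 4·y_fertilizer + 3·y_water = 18.5.
→ y_fertilizer = 2 and y_water = 3.5.
Δz = y_water·Δb = 3.5 × (-5) = -17.5, so new z* = 404.5 − 17.5 = 387.

387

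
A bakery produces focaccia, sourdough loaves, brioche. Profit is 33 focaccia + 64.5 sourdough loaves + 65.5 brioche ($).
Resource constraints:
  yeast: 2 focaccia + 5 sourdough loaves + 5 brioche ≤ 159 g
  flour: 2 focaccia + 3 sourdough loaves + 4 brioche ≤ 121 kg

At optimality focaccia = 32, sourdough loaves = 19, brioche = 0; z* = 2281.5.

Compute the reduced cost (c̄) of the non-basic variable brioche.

-8

Check each constraint at x*: yeast 159/159 (tight); flour 121/121 (tight).
Dual feasibility on the basic columns requires 2·y_yeast + 2·y_flour = 33, 5·y_yeast + 3·y_flour = 64.5.
This yields shadow prices y_yeast = 7.5, y_flour = 9.
Reduced cost of brioche: c₃ − yᵀa₃ = 65.5 − (7.5·5 + 9·4) = 65.5 − 73.5 = -8.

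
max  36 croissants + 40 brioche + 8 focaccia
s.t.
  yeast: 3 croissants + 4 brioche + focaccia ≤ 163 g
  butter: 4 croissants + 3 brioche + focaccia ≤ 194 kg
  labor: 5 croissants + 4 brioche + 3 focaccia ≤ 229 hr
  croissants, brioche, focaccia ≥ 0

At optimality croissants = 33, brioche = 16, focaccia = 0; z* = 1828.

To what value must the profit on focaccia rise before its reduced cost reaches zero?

16

Check each constraint at x*: yeast 163/163 (tight); butter 180/194 (slack 14); labor 229/229 (tight).
By complementary slackness, y = 0 for the non-binding constraint.
From A_Bᵀ y = c: 3·y_yeast + 5·y_labor = 36; 4·y_yeast + 4·y_labor = 40.
This yields shadow prices y_yeast = 7, y_labor = 3.
focaccia enters the basis when its profit ≥ yᵀa₃ = 7·1 + 3·3 = 16.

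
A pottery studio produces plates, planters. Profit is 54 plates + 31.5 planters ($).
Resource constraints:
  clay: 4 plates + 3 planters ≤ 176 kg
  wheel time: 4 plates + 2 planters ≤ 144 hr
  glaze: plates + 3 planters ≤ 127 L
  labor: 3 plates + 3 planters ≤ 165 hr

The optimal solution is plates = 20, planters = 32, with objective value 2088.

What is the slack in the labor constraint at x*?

9

labor used = 3·20 + 3·32 = 156; slack = 165 − 156 = 9.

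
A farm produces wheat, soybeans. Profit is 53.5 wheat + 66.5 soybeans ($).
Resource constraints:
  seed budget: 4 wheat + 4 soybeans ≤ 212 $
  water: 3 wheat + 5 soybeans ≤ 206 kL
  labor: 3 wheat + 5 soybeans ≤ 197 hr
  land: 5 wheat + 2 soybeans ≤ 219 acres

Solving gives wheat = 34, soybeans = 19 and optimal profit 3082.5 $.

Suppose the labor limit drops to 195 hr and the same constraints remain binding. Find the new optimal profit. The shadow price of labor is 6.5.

3069.5

Δb = -2, so new z* = 3082.5 + (6.5)·(-2) = 3082.5 − 13 = 3069.5.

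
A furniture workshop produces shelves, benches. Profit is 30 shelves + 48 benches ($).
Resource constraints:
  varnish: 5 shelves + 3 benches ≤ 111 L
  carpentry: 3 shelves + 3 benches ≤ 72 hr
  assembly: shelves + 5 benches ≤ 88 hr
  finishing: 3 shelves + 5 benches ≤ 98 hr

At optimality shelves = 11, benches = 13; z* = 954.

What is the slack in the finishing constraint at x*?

finishing used = 3·11 + 5·13 = 98; slack = 98 − 98 = 0.

0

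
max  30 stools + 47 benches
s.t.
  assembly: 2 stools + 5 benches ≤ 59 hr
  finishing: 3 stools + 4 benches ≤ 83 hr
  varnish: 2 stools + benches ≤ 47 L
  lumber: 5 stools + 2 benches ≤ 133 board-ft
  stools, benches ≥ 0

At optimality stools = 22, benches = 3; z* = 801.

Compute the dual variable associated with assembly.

At the optimum: assembly uses 59 of 59 (binding); finishing uses 78 of 83 (slack = 5); varnish uses 47 of 47 (binding); lumber uses 116 of 133 (slack = 17).
Slack constraints have shadow price 0 (complementary slackness).
Dual feasibility on the basic columns requires 2·y_assembly + 2·y_varnish = 30, 5·y_assembly + 1·y_varnish = 47.
Solving: y_assembly = 8, y_varnish = 7.
Shadow price of assembly = 8.

8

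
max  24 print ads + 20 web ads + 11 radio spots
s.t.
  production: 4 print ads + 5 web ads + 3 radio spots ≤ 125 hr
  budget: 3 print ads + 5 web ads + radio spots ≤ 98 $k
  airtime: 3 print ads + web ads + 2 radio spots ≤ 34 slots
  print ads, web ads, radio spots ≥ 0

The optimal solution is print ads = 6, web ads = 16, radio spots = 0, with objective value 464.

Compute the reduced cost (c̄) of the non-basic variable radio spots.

-2

Check each constraint at x*: production 104/125 (slack 21); budget 98/98 (tight); airtime 34/34 (tight).
By complementary slackness, y = 0 for the non-binding constraint.
From A_Bᵀ y = c: 3·y_budget + 3·y_airtime = 24; 5·y_budget + 1·y_airtime = 20.
→ y_budget = 3 and y_airtime = 5.
Reduced cost of radio spots: c₃ − yᵀa₃ = 11 − (3·1 + 5·2) = 11 − 13 = -2.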